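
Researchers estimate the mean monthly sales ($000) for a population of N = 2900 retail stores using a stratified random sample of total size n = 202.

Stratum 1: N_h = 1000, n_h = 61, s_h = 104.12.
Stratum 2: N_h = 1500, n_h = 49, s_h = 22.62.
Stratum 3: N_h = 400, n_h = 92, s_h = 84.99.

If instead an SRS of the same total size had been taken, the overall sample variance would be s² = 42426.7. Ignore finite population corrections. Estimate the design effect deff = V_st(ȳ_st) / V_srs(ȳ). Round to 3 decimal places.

V̂(ȳ_st) = Σ W_h² s_h²/n_h, with W_h = N_h/N and N = 2900:
  stratum 1: (1000/2900)²·104.12²/61 = 21.1321
  stratum 2: (1500/2900)²·22.62²/49 = 2.79367
  stratum 3: (400/2900)²·84.99²/92 = 1.49373
V_st = 25.4195
V_srs = s²/n = 42426.7/202 = 210.033
deff = V_st / V_srs = 25.4195/210.033 = 0.1210

deff ≈ 0.121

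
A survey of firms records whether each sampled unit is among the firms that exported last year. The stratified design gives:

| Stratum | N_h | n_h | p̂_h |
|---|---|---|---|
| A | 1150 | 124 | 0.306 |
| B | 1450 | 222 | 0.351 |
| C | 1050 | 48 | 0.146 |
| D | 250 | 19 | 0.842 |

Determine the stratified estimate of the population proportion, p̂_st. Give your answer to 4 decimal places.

p̂_st ≈ 0.3140

N = 3900; stratum weights W_h = N_h/N.
p̂_st = Σ W_h p̂_h = (1150·0.306 + 1450·0.351 + 1050·0.146 + 250·0.842)/3900 = 0.31401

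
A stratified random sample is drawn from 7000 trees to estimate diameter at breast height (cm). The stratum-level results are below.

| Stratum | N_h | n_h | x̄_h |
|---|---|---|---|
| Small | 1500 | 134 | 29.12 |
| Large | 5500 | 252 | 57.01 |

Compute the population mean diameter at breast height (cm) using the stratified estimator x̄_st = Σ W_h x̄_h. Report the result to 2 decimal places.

x̄_st ≈ 51.03

N = Σ N_h = 7000. Stratum weights W_h = N_h/N.
x̄_st = (1500·29.12 + 5500·57.01) / 7000 = 51.0336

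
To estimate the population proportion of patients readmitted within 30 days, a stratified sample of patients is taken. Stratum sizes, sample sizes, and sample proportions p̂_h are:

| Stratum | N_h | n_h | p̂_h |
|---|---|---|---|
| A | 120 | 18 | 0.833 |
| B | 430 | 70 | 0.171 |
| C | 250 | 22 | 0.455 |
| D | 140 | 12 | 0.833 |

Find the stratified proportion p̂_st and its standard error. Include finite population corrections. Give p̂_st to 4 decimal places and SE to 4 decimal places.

N = 940; stratum weights W_h = N_h/N.
p̂_st = Σ W_h p̂_h = (120·0.833 + 430·0.171 + 250·0.455 + 140·0.833)/940 = 0.42964
V̂(p̂_st) = Σ W_h² (1 − n_h/N_h) p̂_h(1−p̂_h)/(n_h−1):
  stratum A: (120/940)²·(1 − 18/120)·0.833·0.167/17 = 0.000113354
  stratum B: (430/940)²·(1 − 70/430)·0.171·0.829/69 = 0.000359929
  stratum C: (250/940)²·(1 − 22/250)·0.455·0.545/21 = 0.000761742
  stratum D: (140/940)²·(1 − 12/140)·0.833·0.167/11 = 0.000256479
V̂(p̂_st) = 0.0014915; SE = √V̂ = 0.03862

p̂_st ≈ 0.4296, SE ≈ 0.0386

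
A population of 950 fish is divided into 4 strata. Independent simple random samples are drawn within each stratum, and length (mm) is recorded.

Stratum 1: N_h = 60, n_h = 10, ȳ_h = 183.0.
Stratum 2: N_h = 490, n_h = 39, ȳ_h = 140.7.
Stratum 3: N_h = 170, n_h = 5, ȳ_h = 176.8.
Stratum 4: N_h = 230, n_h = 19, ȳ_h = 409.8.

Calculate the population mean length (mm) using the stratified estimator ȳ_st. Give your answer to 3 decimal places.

ȳ_st ≈ 214.982

N = Σ N_h = 950. Stratum weights W_h = N_h/N.
ȳ_st = (60·183.0 + 490·140.7 + 170·176.8 + 230·409.8) / 950 = 214.98211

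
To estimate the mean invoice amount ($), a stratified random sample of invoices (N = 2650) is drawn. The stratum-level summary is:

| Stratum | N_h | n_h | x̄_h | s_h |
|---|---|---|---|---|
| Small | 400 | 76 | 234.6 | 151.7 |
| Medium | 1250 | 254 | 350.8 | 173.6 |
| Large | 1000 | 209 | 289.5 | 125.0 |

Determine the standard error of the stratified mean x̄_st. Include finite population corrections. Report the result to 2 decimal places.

V̂(x̄_st) = Σ W_h² (1 − n_h/N_h) s_h²/n_h, with W_h = N_h/N and N = 2650:
  stratum Small: (400/2650)²·(1 − 76/400)·151.7²/76 = 5.58819
  stratum Medium: (1250/2650)²·(1 − 254/1250)·173.6²/254 = 21.035
  stratum Large: (1000/2650)²·(1 − 209/1000)·125.0²/209 = 8.4209
V̂(x̄_st) = 35.0441
SE(x̄_st) = √35.0441 = 5.91981

SE(x̄_st) ≈ 5.92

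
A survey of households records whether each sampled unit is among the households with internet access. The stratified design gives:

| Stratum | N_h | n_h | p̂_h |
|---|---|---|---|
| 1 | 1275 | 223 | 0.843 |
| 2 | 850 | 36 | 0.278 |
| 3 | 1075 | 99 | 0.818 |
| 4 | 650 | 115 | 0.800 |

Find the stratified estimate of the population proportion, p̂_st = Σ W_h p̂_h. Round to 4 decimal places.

p̂_st ≈ 0.7040

N = 3850; stratum weights W_h = N_h/N.
p̂_st = Σ W_h p̂_h = (1275·0.843 + 850·0.278 + 1075·0.818 + 650·0.800)/3850 = 0.70402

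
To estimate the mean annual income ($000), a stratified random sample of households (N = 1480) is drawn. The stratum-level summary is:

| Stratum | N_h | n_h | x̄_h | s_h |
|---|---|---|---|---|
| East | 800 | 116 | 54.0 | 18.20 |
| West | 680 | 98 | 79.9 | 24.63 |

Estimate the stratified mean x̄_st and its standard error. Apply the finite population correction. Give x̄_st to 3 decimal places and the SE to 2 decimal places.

x̄_st ≈ 65.900, SE ≈ 1.35

x̄_st = Σ W_h x̄_h = (800·54.0 + 680·79.9)/1480 = 65.90000
V̂(x̄_st) = Σ W_h² (1 − n_h/N_h) s_h²/n_h, with W_h = N_h/N and N = 1480:
  stratum East: (800/1480)²·(1 − 116/800)·18.20²/116 = 0.713358
  stratum West: (680/1480)²·(1 − 98/680)·24.63²/98 = 1.11844
V̂(x̄_st) = 1.83179
SE(x̄_st) = √1.83179 = 1.35344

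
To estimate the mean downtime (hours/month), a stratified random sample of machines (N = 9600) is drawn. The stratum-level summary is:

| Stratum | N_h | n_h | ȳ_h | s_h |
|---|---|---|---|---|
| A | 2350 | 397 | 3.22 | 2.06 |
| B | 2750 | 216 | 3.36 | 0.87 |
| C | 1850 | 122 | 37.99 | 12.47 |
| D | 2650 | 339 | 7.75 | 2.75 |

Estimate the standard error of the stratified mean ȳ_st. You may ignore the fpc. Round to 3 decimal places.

SE(ȳ_st) ≈ 0.224

V̂(ȳ_st) = Σ W_h² s_h²/n_h, with W_h = N_h/N and N = 9600:
  stratum A: (2350/9600)²·2.06²/397 = 0.000640527
  stratum B: (2750/9600)²·0.87²/216 = 0.000287546
  stratum C: (1850/9600)²·12.47²/122 = 0.0473341
  stratum D: (2650/9600)²·2.75²/339 = 0.00169987
V̂(ȳ_st) = 0.049962
SE(ȳ_st) = √0.049962 = 0.223522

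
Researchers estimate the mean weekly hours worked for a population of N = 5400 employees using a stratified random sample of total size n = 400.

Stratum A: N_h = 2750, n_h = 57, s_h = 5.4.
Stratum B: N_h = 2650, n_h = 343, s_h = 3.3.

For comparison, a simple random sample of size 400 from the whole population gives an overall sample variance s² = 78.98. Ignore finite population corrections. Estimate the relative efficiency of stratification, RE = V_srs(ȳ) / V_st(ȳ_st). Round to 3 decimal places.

V̂(ȳ_st) = Σ W_h² s_h²/n_h, with W_h = N_h/N and N = 5400:
  stratum A: (2750/5400)²·5.4²/57 = 0.132675
  stratum B: (2650/5400)²·3.3²/343 = 0.00764607
V_st = 0.140322
V_srs = s²/n = 78.98/400 = 0.19745
Relative efficiency = V_srs / V_st = 0.19745/0.140322 = 1.4071

RE ≈ 1.407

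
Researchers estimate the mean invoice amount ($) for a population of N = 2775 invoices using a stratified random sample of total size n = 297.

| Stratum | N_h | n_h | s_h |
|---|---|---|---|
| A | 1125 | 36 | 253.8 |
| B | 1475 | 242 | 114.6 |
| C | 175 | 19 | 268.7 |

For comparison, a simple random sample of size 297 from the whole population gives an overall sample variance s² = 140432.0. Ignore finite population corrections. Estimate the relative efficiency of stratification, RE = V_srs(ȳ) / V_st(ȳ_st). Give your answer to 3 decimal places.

RE ≈ 1.457

V̂(ȳ_st) = Σ W_h² s_h²/n_h, with W_h = N_h/N and N = 2775:
  stratum A: (1125/2775)²·253.8²/36 = 294.076
  stratum B: (1475/2775)²·114.6²/242 = 15.3325
  stratum C: (175/2775)²·268.7²/19 = 15.1123
V_st = 324.521
V_srs = s²/n = 140432.0/297 = 472.835
Relative efficiency = V_srs / V_st = 472.835/324.521 = 1.4570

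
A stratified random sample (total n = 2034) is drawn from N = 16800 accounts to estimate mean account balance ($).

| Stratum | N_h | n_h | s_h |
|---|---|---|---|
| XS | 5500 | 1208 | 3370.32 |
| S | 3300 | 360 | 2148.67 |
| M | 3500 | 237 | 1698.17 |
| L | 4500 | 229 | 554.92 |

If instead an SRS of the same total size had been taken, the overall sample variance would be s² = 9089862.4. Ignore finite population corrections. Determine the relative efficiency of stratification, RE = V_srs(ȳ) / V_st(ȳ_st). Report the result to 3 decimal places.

RE ≈ 2.101

V̂(ȳ_st) = Σ W_h² s_h²/n_h, with W_h = N_h/N and N = 16800:
  stratum XS: (5500/16800)²·3370.32²/1208 = 1007.82
  stratum S: (3300/16800)²·2148.67²/360 = 494.819
  stratum M: (3500/16800)²·1698.17²/237 = 528.119
  stratum L: (4500/16800)²·554.92²/229 = 96.4788
V_st = 2127.23
V_srs = s²/n = 9089862.4/2034 = 4468.96
Relative efficiency = V_srs / V_st = 4468.96/2127.23 = 2.1008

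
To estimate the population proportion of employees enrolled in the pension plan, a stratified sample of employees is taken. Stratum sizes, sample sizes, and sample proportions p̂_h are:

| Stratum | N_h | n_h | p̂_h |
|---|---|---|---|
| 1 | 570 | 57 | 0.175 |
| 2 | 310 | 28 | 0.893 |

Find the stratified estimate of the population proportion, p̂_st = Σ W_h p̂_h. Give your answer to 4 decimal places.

p̂_st ≈ 0.4279

N = 880; stratum weights W_h = N_h/N.
p̂_st = Σ W_h p̂_h = (570·0.175 + 310·0.893)/880 = 0.42793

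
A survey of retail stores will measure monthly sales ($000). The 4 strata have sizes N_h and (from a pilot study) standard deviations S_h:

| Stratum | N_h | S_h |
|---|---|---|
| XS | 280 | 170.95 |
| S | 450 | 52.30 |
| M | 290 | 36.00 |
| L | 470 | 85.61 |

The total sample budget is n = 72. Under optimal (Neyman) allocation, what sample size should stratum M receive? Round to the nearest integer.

6

Neyman allocation: n_h = n · N_h S_h / Σ N_i S_i, with n = 72.
  stratum XS: N_h·S_h = 280·170.95 = 47866.00
  stratum S: N_h·S_h = 450·52.30 = 23535.00
  stratum M: N_h·S_h = 290·36.00 = 10440.00
  stratum L: N_h·S_h = 470·85.61 = 40236.70
Σ N_h S_h = 122077.70
n for stratum M = 72·10440.00/122077.70 = 6.157 → 6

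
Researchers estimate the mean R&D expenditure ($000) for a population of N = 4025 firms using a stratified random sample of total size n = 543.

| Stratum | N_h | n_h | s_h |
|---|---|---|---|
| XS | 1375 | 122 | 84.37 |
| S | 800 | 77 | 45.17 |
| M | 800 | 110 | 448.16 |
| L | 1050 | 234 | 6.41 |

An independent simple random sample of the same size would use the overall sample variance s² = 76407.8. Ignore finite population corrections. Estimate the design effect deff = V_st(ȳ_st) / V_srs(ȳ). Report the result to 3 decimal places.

deff ≈ 0.569

V̂(ȳ_st) = Σ W_h² s_h²/n_h, with W_h = N_h/N and N = 4025:
  stratum XS: (1375/4025)²·84.37²/122 = 6.8091
  stratum S: (800/4025)²·45.17²/77 = 1.04679
  stratum M: (800/4025)²·448.16²/110 = 72.131
  stratum L: (1050/4025)²·6.41²/234 = 0.0119494
V_st = 79.9988
V_srs = s²/n = 76407.8/543 = 140.714
deff = V_st / V_srs = 79.9988/140.714 = 0.5685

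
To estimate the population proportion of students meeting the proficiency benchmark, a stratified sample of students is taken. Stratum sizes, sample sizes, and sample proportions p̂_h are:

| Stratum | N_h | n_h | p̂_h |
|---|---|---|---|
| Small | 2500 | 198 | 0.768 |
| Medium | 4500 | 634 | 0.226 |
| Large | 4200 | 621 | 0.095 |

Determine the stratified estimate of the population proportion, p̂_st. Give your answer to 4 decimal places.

p̂_st ≈ 0.2979

N = 11200; stratum weights W_h = N_h/N.
p̂_st = Σ W_h p̂_h = (2500·0.768 + 4500·0.226 + 4200·0.095)/11200 = 0.29786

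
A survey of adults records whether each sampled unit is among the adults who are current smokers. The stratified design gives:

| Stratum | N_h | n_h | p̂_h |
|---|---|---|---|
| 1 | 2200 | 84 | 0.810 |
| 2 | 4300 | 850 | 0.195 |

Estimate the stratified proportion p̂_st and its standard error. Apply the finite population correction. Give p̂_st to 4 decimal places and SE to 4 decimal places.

N = 6500; stratum weights W_h = N_h/N.
p̂_st = Σ W_h p̂_h = (2200·0.810 + 4300·0.195)/6500 = 0.40315
V̂(p̂_st) = Σ W_h² (1 − n_h/N_h) p̂_h(1−p̂_h)/(n_h−1):
  stratum 1: (2200/6500)²·(1 − 84/2200)·0.810·0.190/83 = 0.000204302
  stratum 2: (4300/6500)²·(1 − 850/4300)·0.195·0.805/849 = 6.49208e-05
V̂(p̂_st) = 0.000269223; SE = √V̂ = 0.016408

p̂_st ≈ 0.4032, SE ≈ 0.0164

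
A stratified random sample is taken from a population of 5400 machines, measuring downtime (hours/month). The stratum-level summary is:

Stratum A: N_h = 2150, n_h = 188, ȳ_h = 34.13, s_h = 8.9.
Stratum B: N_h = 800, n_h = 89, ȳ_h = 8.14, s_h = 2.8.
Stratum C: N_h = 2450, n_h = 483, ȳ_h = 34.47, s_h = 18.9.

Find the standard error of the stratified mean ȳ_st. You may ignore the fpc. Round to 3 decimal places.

V̂(ȳ_st) = Σ W_h² s_h²/n_h, with W_h = N_h/N and N = 5400:
  stratum A: (2150/5400)²·8.9²/188 = 0.06679
  stratum B: (800/5400)²·2.8²/89 = 0.00193339
  stratum C: (2450/5400)²·18.9²/483 = 0.152237
V̂(ȳ_st) = 0.220961
SE(ȳ_st) = √0.220961 = 0.470065

SE(ȳ_st) ≈ 0.470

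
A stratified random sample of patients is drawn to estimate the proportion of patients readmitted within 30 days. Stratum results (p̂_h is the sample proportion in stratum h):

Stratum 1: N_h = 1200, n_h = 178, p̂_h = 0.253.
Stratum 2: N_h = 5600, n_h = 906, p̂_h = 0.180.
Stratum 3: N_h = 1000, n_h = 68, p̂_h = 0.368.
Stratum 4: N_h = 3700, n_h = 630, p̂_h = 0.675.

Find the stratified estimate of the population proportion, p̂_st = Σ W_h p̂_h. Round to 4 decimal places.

N = 11500; stratum weights W_h = N_h/N.
p̂_st = Σ W_h p̂_h = (1200·0.253 + 5600·0.180 + 1000·0.368 + 3700·0.675)/11500 = 0.36323

p̂_st ≈ 0.3632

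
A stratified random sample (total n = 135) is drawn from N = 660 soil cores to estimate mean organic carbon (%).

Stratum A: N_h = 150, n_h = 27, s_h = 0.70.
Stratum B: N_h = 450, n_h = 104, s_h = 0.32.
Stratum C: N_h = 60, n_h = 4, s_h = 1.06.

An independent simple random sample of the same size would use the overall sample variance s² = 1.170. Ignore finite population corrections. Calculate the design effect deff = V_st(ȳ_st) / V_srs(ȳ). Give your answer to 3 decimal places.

V̂(ȳ_st) = Σ W_h² s_h²/n_h, with W_h = N_h/N and N = 660:
  stratum A: (150/660)²·0.70²/27 = 0.000937404
  stratum B: (450/660)²·0.32²/104 = 0.000457724
  stratum C: (60/660)²·1.06²/4 = 0.00232149
V_st = 0.00371662
V_srs = s²/n = 1.170/135 = 0.00866667
deff = V_st / V_srs = 0.00371662/0.00866667 = 0.4288

deff ≈ 0.429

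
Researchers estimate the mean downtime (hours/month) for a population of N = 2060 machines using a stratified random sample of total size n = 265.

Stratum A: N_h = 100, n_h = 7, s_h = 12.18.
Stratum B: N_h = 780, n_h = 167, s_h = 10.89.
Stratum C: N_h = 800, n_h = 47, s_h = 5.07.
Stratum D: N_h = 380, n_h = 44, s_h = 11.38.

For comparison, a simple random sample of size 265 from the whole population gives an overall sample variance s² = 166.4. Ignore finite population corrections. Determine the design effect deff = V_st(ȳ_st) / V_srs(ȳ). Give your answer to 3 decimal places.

deff ≈ 0.533

V̂(ȳ_st) = Σ W_h² s_h²/n_h, with W_h = N_h/N and N = 2060:
  stratum A: (100/2060)²·12.18²/7 = 0.0499416
  stratum B: (780/2060)²·10.89²/167 = 0.101811
  stratum C: (800/2060)²·5.07²/47 = 0.0824828
  stratum D: (380/2060)²·11.38²/44 = 0.100153
V_st = 0.334388
V_srs = s²/n = 166.4/265 = 0.627925
deff = V_st / V_srs = 0.334388/0.627925 = 0.5325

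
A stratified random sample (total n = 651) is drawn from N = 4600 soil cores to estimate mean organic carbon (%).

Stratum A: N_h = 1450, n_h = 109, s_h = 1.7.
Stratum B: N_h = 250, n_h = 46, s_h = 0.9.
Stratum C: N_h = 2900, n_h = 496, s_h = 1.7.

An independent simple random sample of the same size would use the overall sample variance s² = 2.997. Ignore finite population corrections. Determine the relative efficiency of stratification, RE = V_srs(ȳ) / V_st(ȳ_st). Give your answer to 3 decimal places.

V̂(ȳ_st) = Σ W_h² s_h²/n_h, with W_h = N_h/N and N = 4600:
  stratum A: (1450/4600)²·1.7²/109 = 0.00263446
  stratum B: (250/4600)²·0.9²/46 = 5.20106e-05
  stratum C: (2900/4600)²·1.7²/496 = 0.00231578
V_st = 0.00500225
V_srs = s²/n = 2.997/651 = 0.00460369
Relative efficiency = V_srs / V_st = 0.00460369/0.00500225 = 0.9203

RE ≈ 0.920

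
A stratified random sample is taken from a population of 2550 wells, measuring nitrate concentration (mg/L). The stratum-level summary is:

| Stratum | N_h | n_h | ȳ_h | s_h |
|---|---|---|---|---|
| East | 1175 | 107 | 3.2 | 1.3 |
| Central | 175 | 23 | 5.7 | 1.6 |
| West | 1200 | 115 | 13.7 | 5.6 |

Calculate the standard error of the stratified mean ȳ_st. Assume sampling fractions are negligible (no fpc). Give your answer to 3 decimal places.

SE(ȳ_st) ≈ 0.254

V̂(ȳ_st) = Σ W_h² s_h²/n_h, with W_h = N_h/N and N = 2550:
  stratum East: (1175/2550)²·1.3²/107 = 0.0033535
  stratum Central: (175/2550)²·1.6²/23 = 0.000524213
  stratum West: (1200/2550)²·5.6²/115 = 0.0603893
V̂(ȳ_st) = 0.0642671
SE(ȳ_st) = √0.0642671 = 0.253509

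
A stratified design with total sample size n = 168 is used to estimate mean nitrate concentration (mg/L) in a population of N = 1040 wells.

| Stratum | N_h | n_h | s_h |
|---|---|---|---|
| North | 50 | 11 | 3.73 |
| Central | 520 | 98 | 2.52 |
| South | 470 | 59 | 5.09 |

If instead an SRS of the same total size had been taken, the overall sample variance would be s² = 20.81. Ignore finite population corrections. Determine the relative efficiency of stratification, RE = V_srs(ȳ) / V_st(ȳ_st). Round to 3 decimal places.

RE ≈ 1.138

V̂(ȳ_st) = Σ W_h² s_h²/n_h, with W_h = N_h/N and N = 1040:
  stratum North: (50/1040)²·3.73²/11 = 0.00292347
  stratum Central: (520/1040)²·2.52²/98 = 0.0162
  stratum South: (470/1040)²·5.09²/59 = 0.0896835
V_st = 0.108807
V_srs = s²/n = 20.81/168 = 0.123869
Relative efficiency = V_srs / V_st = 0.123869/0.108807 = 1.1384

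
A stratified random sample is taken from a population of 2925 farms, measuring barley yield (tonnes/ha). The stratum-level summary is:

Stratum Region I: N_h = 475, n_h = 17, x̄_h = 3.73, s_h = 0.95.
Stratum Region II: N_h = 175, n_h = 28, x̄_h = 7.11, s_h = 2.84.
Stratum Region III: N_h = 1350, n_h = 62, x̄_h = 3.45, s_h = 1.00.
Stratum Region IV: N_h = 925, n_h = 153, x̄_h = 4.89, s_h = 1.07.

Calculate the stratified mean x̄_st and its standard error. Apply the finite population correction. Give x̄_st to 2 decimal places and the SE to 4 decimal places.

x̄_st = Σ W_h x̄_h = (475·3.73 + 175·7.11 + 1350·3.45 + 925·4.89)/2925 = 4.16983
V̂(x̄_st) = Σ W_h² (1 − n_h/N_h) s_h²/n_h, with W_h = N_h/N and N = 2925:
  stratum Region I: (475/2925)²·(1 − 17/475)·0.95²/17 = 0.00134991
  stratum Region II: (175/2925)²·(1 − 28/175)·2.84²/28 = 0.000866128
  stratum Region III: (1350/2925)²·(1 − 62/1350)·1.00²/62 = 0.00327798
  stratum Region IV: (925/2925)²·(1 − 153/925)·1.07²/153 = 0.000624573
V̂(x̄_st) = 0.00611859
SE(x̄_st) = √0.00611859 = 0.0782214

x̄_st ≈ 4.17, SE ≈ 0.0782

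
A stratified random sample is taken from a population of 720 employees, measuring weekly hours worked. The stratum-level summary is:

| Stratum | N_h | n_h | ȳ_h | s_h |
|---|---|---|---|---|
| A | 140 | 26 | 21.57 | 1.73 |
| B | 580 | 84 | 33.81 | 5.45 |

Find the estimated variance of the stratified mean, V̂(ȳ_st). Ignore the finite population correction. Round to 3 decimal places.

V̂(ȳ_st) = Σ W_h² s_h²/n_h, with W_h = N_h/N and N = 720:
  stratum A: (140/720)²·1.73²/26 = 0.00435221
  stratum B: (580/720)²·5.45²/84 = 0.229459
V̂(ȳ_st) = 0.233811

V̂(ȳ_st) ≈ 0.234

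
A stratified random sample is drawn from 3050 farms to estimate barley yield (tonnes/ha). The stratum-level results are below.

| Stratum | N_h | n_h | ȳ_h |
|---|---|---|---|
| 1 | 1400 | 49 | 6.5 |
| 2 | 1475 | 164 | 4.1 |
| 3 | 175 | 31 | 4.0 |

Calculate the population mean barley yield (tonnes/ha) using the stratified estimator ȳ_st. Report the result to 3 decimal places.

ȳ_st ≈ 5.196

N = Σ N_h = 3050. Stratum weights W_h = N_h/N.
ȳ_st = (1400·6.5 + 1475·4.1 + 175·4.0) / 3050 = 5.19590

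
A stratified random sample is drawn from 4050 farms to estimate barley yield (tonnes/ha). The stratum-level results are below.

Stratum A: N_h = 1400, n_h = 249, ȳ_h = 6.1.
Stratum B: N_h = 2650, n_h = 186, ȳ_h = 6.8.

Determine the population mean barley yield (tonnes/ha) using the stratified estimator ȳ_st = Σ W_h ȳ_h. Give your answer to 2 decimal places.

ȳ_st ≈ 6.56

N = Σ N_h = 4050. Stratum weights W_h = N_h/N.
ȳ_st = (1400·6.1 + 2650·6.8) / 4050 = 6.5580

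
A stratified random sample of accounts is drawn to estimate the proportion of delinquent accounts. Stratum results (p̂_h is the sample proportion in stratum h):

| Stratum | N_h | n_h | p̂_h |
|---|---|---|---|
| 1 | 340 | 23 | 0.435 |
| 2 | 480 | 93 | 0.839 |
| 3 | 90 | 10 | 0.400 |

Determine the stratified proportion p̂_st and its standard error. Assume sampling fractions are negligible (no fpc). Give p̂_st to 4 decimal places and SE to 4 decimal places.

N = 910; stratum weights W_h = N_h/N.
p̂_st = Σ W_h p̂_h = (340·0.435 + 480·0.839 + 90·0.400)/910 = 0.64464
V̂(p̂_st) = Σ W_h² p̂_h(1−p̂_h)/(n_h−1):
  stratum 1: (340/910)²·0.435·0.565/22 = 0.00155952
  stratum 2: (480/910)²·0.839·0.161/92 = 0.000408507
  stratum 3: (90/910)²·0.400·0.600/9 = 0.000260838
V̂(p̂_st) = 0.00222886; SE = √V̂ = 0.0472108

p̂_st ≈ 0.6446, SE ≈ 0.0472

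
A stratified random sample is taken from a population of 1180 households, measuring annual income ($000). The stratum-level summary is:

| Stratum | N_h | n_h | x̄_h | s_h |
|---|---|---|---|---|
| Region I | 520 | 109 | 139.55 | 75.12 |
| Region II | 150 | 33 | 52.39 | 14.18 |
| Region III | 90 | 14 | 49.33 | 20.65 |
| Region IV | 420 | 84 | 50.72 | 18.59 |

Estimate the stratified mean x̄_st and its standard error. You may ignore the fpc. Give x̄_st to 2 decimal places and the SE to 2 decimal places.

x̄_st = Σ W_h x̄_h = (520·139.55 + 150·52.39 + 90·49.33 + 420·50.72)/1180 = 89.97169
V̂(x̄_st) = Σ W_h² s_h²/n_h, with W_h = N_h/N and N = 1180:
  stratum Region I: (520/1180)²·75.12²/109 = 10.0537
  stratum Region II: (150/1180)²·14.18²/33 = 0.0984594
  stratum Region III: (90/1180)²·20.65²/14 = 0.177188
  stratum Region IV: (420/1180)²·18.59²/84 = 0.521212
V̂(x̄_st) = 10.8506
SE(x̄_st) = √10.8506 = 3.29402

x̄_st ≈ 89.97, SE ≈ 3.29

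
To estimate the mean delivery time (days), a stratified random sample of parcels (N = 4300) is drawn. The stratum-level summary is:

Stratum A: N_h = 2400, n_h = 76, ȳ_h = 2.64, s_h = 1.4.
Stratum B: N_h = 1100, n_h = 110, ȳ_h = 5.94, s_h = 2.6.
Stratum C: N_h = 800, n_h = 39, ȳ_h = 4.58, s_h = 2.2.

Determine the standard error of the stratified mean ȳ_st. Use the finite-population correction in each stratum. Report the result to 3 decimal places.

SE(ȳ_st) ≈ 0.124

V̂(ȳ_st) = Σ W_h² (1 − n_h/N_h) s_h²/n_h, with W_h = N_h/N and N = 4300:
  stratum A: (2400/4300)²·(1 − 76/2400)·1.4²/76 = 0.00777952
  stratum B: (1100/4300)²·(1 − 110/1100)·2.6²/110 = 0.00361947
  stratum C: (800/4300)²·(1 − 39/800)·2.2²/39 = 0.00408619
V̂(ȳ_st) = 0.0154852
SE(ȳ_st) = √0.0154852 = 0.124439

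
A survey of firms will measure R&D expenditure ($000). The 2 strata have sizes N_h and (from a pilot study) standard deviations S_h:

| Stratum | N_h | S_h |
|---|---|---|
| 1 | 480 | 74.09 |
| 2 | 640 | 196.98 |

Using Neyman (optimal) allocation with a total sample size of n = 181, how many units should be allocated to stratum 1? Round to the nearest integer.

40

Neyman allocation: n_h = n · N_h S_h / Σ N_i S_i, with n = 181.
  stratum 1: N_h·S_h = 480·74.09 = 35563.20
  stratum 2: N_h·S_h = 640·196.98 = 126067.20
Σ N_h S_h = 161630.40
n for stratum 1 = 181·35563.20/161630.40 = 39.825 → 40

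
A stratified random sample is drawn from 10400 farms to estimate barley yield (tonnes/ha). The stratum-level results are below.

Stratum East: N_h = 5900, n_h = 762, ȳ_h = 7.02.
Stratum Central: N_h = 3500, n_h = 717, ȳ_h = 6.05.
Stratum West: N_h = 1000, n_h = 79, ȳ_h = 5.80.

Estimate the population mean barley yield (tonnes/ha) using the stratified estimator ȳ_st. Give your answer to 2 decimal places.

ȳ_st ≈ 6.58

N = Σ N_h = 10400. Stratum weights W_h = N_h/N.
ȳ_st = (5900·7.02 + 3500·6.05 + 1000·5.80) / 10400 = 6.5762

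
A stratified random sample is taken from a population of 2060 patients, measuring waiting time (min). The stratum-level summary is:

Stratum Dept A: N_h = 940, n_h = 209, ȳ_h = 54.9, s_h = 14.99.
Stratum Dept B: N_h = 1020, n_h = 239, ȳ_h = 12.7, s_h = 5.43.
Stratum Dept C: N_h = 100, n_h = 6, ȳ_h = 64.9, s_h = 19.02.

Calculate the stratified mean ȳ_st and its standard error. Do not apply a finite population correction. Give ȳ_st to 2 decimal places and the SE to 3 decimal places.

ȳ_st ≈ 34.49, SE ≈ 0.629

ȳ_st = Σ W_h ȳ_h = (940·54.9 + 1020·12.7 + 100·64.9)/2060 = 34.49029
V̂(ȳ_st) = Σ W_h² s_h²/n_h, with W_h = N_h/N and N = 2060:
  stratum Dept A: (940/2060)²·14.99²/209 = 0.223861
  stratum Dept B: (1020/2060)²·5.43²/239 = 0.030246
  stratum Dept C: (100/2060)²·19.02²/6 = 0.142081
V̂(ȳ_st) = 0.396188
SE(ȳ_st) = √0.396188 = 0.629434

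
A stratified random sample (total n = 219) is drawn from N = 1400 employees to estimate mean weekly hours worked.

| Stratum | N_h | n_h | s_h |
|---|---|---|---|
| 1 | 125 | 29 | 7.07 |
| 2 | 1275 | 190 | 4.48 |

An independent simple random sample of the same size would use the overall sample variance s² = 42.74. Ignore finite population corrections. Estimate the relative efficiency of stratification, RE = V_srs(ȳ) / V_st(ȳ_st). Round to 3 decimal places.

RE ≈ 1.926

V̂(ȳ_st) = Σ W_h² s_h²/n_h, with W_h = N_h/N and N = 1400:
  stratum 1: (125/1400)²·7.07²/29 = 0.0137406
  stratum 2: (1275/1400)²·4.48²/190 = 0.0876126
V_st = 0.101353
V_srs = s²/n = 42.74/219 = 0.19516
Relative efficiency = V_srs / V_st = 0.19516/0.101353 = 1.9255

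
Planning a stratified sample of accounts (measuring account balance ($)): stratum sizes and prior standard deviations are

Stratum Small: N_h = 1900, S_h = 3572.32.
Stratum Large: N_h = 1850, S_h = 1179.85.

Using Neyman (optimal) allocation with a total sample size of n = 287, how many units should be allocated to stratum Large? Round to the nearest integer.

70

Neyman allocation: n_h = n · N_h S_h / Σ N_i S_i, with n = 287.
  stratum Small: N_h·S_h = 1900·3572.32 = 6787408.00
  stratum Large: N_h·S_h = 1850·1179.85 = 2182722.50
Σ N_h S_h = 8970130.50
n for stratum Large = 287·2182722.50/8970130.50 = 69.836 → 70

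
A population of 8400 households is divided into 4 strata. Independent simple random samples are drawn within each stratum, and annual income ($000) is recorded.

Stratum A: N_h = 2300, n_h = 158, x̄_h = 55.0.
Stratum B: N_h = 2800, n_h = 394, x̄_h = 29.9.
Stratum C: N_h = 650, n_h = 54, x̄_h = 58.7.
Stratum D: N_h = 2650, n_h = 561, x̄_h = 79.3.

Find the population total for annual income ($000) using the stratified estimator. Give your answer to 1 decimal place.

τ̂_st = Σ N_h x̄_h = 2300·55.0 + 2800·29.9 + 650·58.7 + 2650·79.3 = 458520.0

τ̂_st ≈ 458520.0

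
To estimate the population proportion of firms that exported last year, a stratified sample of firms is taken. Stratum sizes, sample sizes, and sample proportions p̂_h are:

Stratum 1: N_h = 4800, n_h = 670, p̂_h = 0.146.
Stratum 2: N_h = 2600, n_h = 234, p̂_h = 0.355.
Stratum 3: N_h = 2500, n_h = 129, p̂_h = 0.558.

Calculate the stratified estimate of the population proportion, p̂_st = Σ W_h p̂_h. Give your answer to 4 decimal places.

N = 9900; stratum weights W_h = N_h/N.
p̂_st = Σ W_h p̂_h = (4800·0.146 + 2600·0.355 + 2500·0.558)/9900 = 0.30493

p̂_st ≈ 0.3049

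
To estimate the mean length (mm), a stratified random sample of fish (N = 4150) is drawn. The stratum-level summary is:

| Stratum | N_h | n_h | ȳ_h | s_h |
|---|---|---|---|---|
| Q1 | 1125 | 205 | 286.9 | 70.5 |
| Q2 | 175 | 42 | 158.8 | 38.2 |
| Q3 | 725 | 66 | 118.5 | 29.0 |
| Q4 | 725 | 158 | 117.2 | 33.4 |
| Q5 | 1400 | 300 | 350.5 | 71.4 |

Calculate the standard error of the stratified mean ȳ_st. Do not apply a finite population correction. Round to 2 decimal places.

V̂(ȳ_st) = Σ W_h² s_h²/n_h, with W_h = N_h/N and N = 4150:
  stratum Q1: (1125/4150)²·70.5²/205 = 1.78169
  stratum Q2: (175/4150)²·38.2²/42 = 0.0617813
  stratum Q3: (725/4150)²·29.0²/66 = 0.388895
  stratum Q4: (725/4150)²·33.4²/158 = 0.215484
  stratum Q5: (1400/4150)²·71.4²/300 = 1.9339
V̂(ȳ_st) = 4.38176
SE(ȳ_st) = √4.38176 = 2.09327

SE(ȳ_st) ≈ 2.09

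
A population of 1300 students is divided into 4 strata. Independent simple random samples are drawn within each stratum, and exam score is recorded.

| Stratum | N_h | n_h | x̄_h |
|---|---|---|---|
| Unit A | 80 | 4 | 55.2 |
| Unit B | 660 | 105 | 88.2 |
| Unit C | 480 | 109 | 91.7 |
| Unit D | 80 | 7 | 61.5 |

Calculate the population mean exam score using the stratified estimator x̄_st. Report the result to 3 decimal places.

x̄_st ≈ 85.818

N = Σ N_h = 1300. Stratum weights W_h = N_h/N.
x̄_st = (80·55.2 + 660·88.2 + 480·91.7 + 80·61.5) / 1300 = 85.81846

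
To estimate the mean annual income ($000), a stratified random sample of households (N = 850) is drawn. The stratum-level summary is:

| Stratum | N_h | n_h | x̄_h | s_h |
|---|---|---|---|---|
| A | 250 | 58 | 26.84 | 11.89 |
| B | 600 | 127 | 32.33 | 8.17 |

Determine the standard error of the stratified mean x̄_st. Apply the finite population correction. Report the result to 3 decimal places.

SE(x̄_st) ≈ 0.607

V̂(x̄_st) = Σ W_h² (1 − n_h/N_h) s_h²/n_h, with W_h = N_h/N and N = 850:
  stratum A: (250/850)²·(1 − 58/250)·11.89²/58 = 0.161934
  stratum B: (600/850)²·(1 − 127/600)·8.17²/127 = 0.20645
V̂(x̄_st) = 0.368384
SE(x̄_st) = √0.368384 = 0.606947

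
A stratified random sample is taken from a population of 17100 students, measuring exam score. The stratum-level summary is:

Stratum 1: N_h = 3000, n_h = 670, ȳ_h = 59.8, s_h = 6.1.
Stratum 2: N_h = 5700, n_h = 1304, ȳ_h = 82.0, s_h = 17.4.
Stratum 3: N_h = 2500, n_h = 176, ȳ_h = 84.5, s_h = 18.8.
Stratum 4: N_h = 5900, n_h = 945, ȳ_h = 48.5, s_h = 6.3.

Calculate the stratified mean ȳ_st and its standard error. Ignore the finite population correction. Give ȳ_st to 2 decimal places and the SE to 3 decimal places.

ȳ_st ≈ 66.91, SE ≈ 0.275

ȳ_st = Σ W_h ȳ_h = (3000·59.8 + 5700·82.0 + 2500·84.5 + 5900·48.5)/17100 = 66.91228
V̂(ȳ_st) = Σ W_h² s_h²/n_h, with W_h = N_h/N and N = 17100:
  stratum 1: (3000/17100)²·6.1²/670 = 0.00170937
  stratum 2: (5700/17100)²·17.4²/1304 = 0.0257975
  stratum 3: (2500/17100)²·18.8²/176 = 0.0429231
  stratum 4: (5900/17100)²·6.3²/945 = 0.0049999
V̂(ȳ_st) = 0.0754299
SE(ȳ_st) = √0.0754299 = 0.274645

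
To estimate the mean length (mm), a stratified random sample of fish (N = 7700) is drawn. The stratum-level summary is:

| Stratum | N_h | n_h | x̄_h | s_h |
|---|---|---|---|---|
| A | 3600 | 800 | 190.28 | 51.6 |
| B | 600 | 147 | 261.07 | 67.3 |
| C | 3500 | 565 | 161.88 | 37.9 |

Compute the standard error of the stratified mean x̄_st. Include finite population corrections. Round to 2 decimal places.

SE(x̄_st) ≈ 1.07

V̂(x̄_st) = Σ W_h² (1 − n_h/N_h) s_h²/n_h, with W_h = N_h/N and N = 7700:
  stratum A: (3600/7700)²·(1 − 800/3600)·51.6²/800 = 0.565833
  stratum B: (600/7700)²·(1 − 147/600)·67.3²/147 = 0.141248
  stratum C: (3500/7700)²·(1 − 565/3500)·37.9²/565 = 0.440478
V̂(x̄_st) = 1.14756
SE(x̄_st) = √1.14756 = 1.07124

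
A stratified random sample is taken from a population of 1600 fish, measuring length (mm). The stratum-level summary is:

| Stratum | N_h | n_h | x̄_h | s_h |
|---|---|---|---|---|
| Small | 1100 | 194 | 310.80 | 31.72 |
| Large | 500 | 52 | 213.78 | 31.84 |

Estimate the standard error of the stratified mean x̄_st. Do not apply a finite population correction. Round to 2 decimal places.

SE(x̄_st) ≈ 2.09

V̂(x̄_st) = Σ W_h² s_h²/n_h, with W_h = N_h/N and N = 1600:
  stratum Small: (1100/1600)²·31.72²/194 = 2.45138
  stratum Large: (500/1600)²·31.84²/52 = 1.90389
V̂(x̄_st) = 4.35527
SE(x̄_st) = √4.35527 = 2.08693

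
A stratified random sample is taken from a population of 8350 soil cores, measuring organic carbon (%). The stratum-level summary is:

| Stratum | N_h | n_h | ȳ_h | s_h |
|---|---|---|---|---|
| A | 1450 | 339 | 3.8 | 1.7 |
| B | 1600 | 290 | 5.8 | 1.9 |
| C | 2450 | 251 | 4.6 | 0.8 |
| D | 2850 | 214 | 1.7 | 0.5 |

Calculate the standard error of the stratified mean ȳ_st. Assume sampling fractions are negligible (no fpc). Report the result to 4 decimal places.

V̂(ȳ_st) = Σ W_h² s_h²/n_h, with W_h = N_h/N and N = 8350:
  stratum A: (1450/8350)²·1.7²/339 = 0.000257076
  stratum B: (1600/8350)²·1.9²/290 = 0.000457063
  stratum C: (2450/8350)²·0.8²/251 = 0.000219516
  stratum D: (2850/8350)²·0.5²/214 = 0.000136095
V̂(ȳ_st) = 0.00106975
SE(ȳ_st) = √0.00106975 = 0.032707

SE(ȳ_st) ≈ 0.0327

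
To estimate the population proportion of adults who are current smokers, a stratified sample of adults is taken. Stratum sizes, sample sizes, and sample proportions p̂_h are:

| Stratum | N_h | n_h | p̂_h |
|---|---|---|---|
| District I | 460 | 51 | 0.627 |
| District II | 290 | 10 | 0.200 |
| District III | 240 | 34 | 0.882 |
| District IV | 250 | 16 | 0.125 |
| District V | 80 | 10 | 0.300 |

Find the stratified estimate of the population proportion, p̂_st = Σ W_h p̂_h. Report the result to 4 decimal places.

p̂_st ≈ 0.4647

N = 1320; stratum weights W_h = N_h/N.
p̂_st = Σ W_h p̂_h = (460·0.627 + 290·0.200 + 240·0.882 + 250·0.125 + 80·0.300)/1320 = 0.46466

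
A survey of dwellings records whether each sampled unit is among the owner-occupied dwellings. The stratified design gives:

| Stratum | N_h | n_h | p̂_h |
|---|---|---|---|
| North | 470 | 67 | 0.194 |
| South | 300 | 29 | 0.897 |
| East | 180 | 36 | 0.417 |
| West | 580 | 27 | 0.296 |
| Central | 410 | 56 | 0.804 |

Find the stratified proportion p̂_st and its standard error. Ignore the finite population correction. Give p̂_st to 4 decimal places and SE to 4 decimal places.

N = 1940; stratum weights W_h = N_h/N.
p̂_st = Σ W_h p̂_h = (470·0.194 + 300·0.897 + 180·0.417 + 580·0.296 + 410·0.804)/1940 = 0.48281
V̂(p̂_st) = Σ W_h² p̂_h(1−p̂_h)/(n_h−1):
  stratum North: (470/1940)²·0.194·0.806/66 = 0.000139055
  stratum South: (300/1940)²·0.897·0.103/28 = 7.89061e-05
  stratum East: (180/1940)²·0.417·0.583/35 = 5.97968e-05
  stratum West: (580/1940)²·0.296·0.704/26 = 0.00071638
  stratum Central: (410/1940)²·0.804·0.196/55 = 0.000127972
V̂(p̂_st) = 0.00112211; SE = √V̂ = 0.0334979

p̂_st ≈ 0.4828, SE ≈ 0.0335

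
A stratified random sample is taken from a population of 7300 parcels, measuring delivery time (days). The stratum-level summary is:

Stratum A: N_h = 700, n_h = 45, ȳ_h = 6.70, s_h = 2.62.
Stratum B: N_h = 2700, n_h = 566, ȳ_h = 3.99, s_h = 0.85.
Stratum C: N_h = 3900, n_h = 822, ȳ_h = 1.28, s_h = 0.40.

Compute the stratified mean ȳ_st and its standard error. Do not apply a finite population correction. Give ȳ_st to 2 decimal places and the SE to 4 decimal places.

ȳ_st = Σ W_h ȳ_h = (700·6.70 + 2700·3.99 + 3900·1.28)/7300 = 2.80205
V̂(ȳ_st) = Σ W_h² s_h²/n_h, with W_h = N_h/N and N = 7300:
  stratum A: (700/7300)²·2.62²/45 = 0.00140262
  stratum B: (2700/7300)²·0.85²/566 = 0.000174624
  stratum C: (3900/7300)²·0.40²/822 = 5.55561e-05
V̂(ȳ_st) = 0.0016328
SE(ȳ_st) = √0.0016328 = 0.0404079

ȳ_st ≈ 2.80, SE ≈ 0.0404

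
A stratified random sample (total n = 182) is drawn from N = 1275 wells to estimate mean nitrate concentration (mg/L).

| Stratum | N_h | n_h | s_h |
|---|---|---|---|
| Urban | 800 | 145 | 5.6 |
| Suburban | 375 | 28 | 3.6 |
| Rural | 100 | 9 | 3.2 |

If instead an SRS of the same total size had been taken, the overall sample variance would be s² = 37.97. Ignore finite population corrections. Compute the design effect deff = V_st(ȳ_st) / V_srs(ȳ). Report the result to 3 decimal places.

V̂(ȳ_st) = Σ W_h² s_h²/n_h, with W_h = N_h/N and N = 1275:
  stratum Urban: (800/1275)²·5.6²/145 = 0.0851467
  stratum Suburban: (375/1275)²·3.6²/28 = 0.0400395
  stratum Rural: (100/1275)²·3.2²/9 = 0.00699902
V_st = 0.132185
V_srs = s²/n = 37.97/182 = 0.208626
deff = V_st / V_srs = 0.132185/0.208626 = 0.6336

deff ≈ 0.634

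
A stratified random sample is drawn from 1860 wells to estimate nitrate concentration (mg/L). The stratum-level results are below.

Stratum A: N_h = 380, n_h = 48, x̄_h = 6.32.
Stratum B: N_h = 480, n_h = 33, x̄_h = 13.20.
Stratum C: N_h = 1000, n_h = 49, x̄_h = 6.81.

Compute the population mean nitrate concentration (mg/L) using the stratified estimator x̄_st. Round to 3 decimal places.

x̄_st ≈ 8.359

N = Σ N_h = 1860. Stratum weights W_h = N_h/N.
x̄_st = (380·6.32 + 480·13.20 + 1000·6.81) / 1860 = 8.35892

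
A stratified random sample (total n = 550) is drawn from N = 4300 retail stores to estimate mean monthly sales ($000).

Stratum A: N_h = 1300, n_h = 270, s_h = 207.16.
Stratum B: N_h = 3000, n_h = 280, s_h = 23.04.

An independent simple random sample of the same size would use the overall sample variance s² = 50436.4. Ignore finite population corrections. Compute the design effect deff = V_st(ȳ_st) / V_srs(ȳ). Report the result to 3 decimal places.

V̂(ȳ_st) = Σ W_h² s_h²/n_h, with W_h = N_h/N and N = 4300:
  stratum A: (1300/4300)²·207.16²/270 = 14.5277
  stratum B: (3000/4300)²·23.04²/280 = 0.92281
V_st = 15.4505
V_srs = s²/n = 50436.4/550 = 91.7025
deff = V_st / V_srs = 15.4505/91.7025 = 0.1685

deff ≈ 0.168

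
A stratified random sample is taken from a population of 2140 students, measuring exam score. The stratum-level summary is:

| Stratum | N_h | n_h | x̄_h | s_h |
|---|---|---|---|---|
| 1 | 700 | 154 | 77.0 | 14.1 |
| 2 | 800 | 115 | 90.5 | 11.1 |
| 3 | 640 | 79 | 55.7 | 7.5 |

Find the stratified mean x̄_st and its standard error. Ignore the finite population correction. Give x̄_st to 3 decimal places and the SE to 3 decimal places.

x̄_st ≈ 75.677, SE ≈ 0.593

x̄_st = Σ W_h x̄_h = (700·77.0 + 800·90.5 + 640·55.7)/2140 = 75.67664
V̂(x̄_st) = Σ W_h² s_h²/n_h, with W_h = N_h/N and N = 2140:
  stratum 1: (700/2140)²·14.1²/154 = 0.138129
  stratum 2: (800/2140)²·11.1²/115 = 0.149727
  stratum 3: (640/2140)²·7.5²/79 = 0.0636836
V̂(x̄_st) = 0.35154
SE(x̄_st) = √0.35154 = 0.592908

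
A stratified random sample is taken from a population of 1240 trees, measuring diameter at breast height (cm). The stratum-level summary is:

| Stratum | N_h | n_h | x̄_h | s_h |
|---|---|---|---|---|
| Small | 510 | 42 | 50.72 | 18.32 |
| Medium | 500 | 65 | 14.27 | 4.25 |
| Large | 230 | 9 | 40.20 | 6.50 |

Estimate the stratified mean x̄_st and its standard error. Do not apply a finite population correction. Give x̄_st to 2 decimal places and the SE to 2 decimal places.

x̄_st = Σ W_h x̄_h = (510·50.72 + 500·14.27 + 230·40.20)/1240 = 34.07113
V̂(x̄_st) = Σ W_h² s_h²/n_h, with W_h = N_h/N and N = 1240:
  stratum Small: (510/1240)²·18.32²/42 = 1.35176
  stratum Medium: (500/1240)²·4.25²/65 = 0.0451816
  stratum Large: (230/1240)²·6.50²/9 = 0.161509
V̂(x̄_st) = 1.55845
SE(x̄_st) = √1.55845 = 1.24838

x̄_st ≈ 34.07, SE ≈ 1.25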